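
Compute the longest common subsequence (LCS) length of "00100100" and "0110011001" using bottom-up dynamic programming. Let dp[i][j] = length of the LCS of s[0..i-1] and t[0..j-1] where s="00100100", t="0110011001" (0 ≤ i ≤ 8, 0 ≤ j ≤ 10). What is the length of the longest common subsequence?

7

   ''  0  1  1  0  0  1  1  0  0  1
''  0  0  0  0  0  0  0  0  0  0  0
 0  0  1  1  1  1  1  1  1  1  1  1
 0  0  1  1  1  2  2  2  2  2  2  2
 1  0  1  2  2  2  2  3  3  3  3  3
 0  0  1  2  2  3  3  3  3  4  4  4
 0  0  1  2  2  3  4  4  4  4  5  5
 1  0  1  2  3  3  4  5  5  5  5  6
 0  0  1  2  3  4  4  5  5  6  6  6
 0  0  1  2  3  4  5  5  5  6  7  7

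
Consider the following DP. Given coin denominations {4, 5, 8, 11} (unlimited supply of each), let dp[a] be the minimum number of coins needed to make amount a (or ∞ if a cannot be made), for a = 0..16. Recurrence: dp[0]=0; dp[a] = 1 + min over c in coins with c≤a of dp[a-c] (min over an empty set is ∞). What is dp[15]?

 a  0  1  2  3  4  5  6  7  8  9 10 11 12 13 14 15 16
dp  0  -  -  -  1  1  -  -  1  2  2  1  2  2  3  2  2
(- denotes ∞ / unreachable)

2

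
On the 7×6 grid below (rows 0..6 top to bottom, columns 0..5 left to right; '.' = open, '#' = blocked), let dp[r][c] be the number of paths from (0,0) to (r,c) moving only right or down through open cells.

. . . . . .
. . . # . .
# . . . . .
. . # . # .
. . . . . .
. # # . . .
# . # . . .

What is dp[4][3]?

7

r\c   0   1   2   3   4   5
  0   1   1   1   1   1   1
  1   1   2   3   0   1   2
  2   0   2   5   5   6   8
  3   0   2   0   5   0   8
  4   0   2   2   7   7  15
  5   0   0   0   7  14  29
  6   0   0   0   7  21  50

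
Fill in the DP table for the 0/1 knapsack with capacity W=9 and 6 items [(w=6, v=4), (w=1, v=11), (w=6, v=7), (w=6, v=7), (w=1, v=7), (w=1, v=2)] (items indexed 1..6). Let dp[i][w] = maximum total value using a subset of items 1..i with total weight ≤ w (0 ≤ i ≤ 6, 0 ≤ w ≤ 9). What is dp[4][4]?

i\w   0   1   2   3   4   5   6   7   8   9
  0   0   0   0   0   0   0   0   0   0   0
  1   0   0   0   0   0   0   4   4   4   4
  2   0  11  11  11  11  11  11  15  15  15
  3   0  11  11  11  11  11  11  18  18  18
  4   0  11  11  11  11  11  11  18  18  18
  5   0  11  18  18  18  18  18  18  25  25
  6   0  11  18  20  20  20  20  20  25  27

11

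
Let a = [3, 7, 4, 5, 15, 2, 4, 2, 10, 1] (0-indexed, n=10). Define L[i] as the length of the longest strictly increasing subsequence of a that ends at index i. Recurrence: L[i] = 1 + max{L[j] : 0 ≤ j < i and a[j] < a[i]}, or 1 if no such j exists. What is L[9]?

   i    0    1    2    3    4    5    6    7    8    9
a[i]    3    7    4    5   15    2    4    2   10    1
L[i]    1    2    2    3    4    1    2    1    4    1

1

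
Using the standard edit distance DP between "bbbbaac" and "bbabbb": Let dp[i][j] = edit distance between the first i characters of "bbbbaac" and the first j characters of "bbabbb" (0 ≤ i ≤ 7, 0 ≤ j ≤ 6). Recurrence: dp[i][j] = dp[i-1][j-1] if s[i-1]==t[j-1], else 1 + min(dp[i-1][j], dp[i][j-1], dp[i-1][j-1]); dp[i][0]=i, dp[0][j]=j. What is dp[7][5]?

4

   ''  b  b  a  b  b  b
''  0  1  2  3  4  5  6
 b  1  0  1  2  3  4  5
 b  2  1  0  1  2  3  4
 b  3  2  1  1  1  2  3
 b  4  3  2  2  1  1  2
 a  5  4  3  2  2  2  2
 a  6  5  4  3  3  3  3
 c  7  6  5  4  4  4  4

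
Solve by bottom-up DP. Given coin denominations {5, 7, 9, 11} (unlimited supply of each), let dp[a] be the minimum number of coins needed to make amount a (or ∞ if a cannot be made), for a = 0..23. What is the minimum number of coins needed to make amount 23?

3

 a  0  1  2  3  4  5  6  7  8  9 10 11 12 13 14 15 16 17 18 19 20 21 22 23
dp  0  -  -  -  -  1  -  1  -  1  2  1  2  -  2  3  2  3  2  3  2  3  2  3
(- denotes ∞ / unreachable)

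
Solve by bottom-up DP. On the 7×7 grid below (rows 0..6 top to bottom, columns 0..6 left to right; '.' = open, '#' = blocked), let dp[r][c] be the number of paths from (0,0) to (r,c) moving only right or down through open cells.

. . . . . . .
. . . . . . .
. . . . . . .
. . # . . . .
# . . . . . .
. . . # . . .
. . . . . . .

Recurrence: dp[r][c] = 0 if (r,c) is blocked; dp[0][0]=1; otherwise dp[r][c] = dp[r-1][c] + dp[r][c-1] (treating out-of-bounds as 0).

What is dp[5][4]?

39

r\c   0   1   2   3   4   5   6
  0   1   1   1   1   1   1   1
  1   1   2   3   4   5   6   7
  2   1   3   6  10  15  21  28
  3   1   4   0  10  25  46  74
  4   0   4   4  14  39  85 159
  5   0   4   8   0  39 124 283
  6   0   4  12  12  51 175 458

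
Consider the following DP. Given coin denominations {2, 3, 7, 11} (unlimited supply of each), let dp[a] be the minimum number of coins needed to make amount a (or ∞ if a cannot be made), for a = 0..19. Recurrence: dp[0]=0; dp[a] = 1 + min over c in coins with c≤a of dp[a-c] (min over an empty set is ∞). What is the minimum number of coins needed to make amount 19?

4

 a  0  1  2  3  4  5  6  7  8  9 10 11 12 13 14 15 16 17 18 19
dp  0  -  1  1  2  2  2  1  3  2  2  1  3  2  2  3  3  3  2  4
(- denotes ∞ / unreachable)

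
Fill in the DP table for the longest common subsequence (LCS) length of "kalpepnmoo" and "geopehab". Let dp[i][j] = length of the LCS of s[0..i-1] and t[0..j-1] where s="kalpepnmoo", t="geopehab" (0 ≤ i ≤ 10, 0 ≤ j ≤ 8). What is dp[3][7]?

   ''  g  e  o  p  e  h  a  b
''  0  0  0  0  0  0  0  0  0
 k  0  0  0  0  0  0  0  0  0
 a  0  0  0  0  0  0  0  1  1
 l  0  0  0  0  0  0  0  1  1
 p  0  0  0  0  1  1  1  1  1
 e  0  0  1  1  1  2  2  2  2
 p  0  0  1  1  2  2  2  2  2
 n  0  0  1  1  2  2  2  2  2
 m  0  0  1  1  2  2  2  2  2
 o  0  0  1  2  2  2  2  2  2
 o  0  0  1  2  2  2  2  2  2

1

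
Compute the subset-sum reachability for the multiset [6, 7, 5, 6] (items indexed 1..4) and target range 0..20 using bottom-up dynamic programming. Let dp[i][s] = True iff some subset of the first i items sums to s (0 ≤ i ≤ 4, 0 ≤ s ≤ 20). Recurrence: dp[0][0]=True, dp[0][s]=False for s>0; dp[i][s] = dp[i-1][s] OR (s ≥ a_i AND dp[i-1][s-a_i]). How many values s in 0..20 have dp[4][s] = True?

i\s   0   1   2   3   4   5   6   7   8   9  10  11  12  13  14  15  16  17  18  19  20
  0   T   F   F   F   F   F   F   F   F   F   F   F   F   F   F   F   F   F   F   F   F
  1   T   F   F   F   F   F   T   F   F   F   F   F   F   F   F   F   F   F   F   F   F
  2   T   F   F   F   F   F   T   T   F   F   F   F   F   T   F   F   F   F   F   F   F
  3   T   F   F   F   F   T   T   T   F   F   F   T   T   T   F   F   F   F   T   F   F
  4   T   F   F   F   F   T   T   T   F   F   F   T   T   T   F   F   F   T   T   T   F

10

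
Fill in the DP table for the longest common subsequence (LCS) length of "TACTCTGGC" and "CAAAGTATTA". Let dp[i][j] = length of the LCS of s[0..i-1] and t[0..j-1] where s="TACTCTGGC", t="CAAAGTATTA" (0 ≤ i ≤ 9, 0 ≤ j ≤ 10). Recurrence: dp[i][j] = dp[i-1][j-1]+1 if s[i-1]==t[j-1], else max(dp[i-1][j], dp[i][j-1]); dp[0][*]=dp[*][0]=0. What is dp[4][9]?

3

   ''  C  A  A  A  G  T  A  T  T  A
''  0  0  0  0  0  0  0  0  0  0  0
 T  0  0  0  0  0  0  1  1  1  1  1
 A  0  0  1  1  1  1  1  2  2  2  2
 C  0  1  1  1  1  1  1  2  2  2  2
 T  0  1  1  1  1  1  2  2  3  3  3
 C  0  1  1  1  1  1  2  2  3  3  3
 T  0  1  1  1  1  1  2  2  3  4  4
 G  0  1  1  1  1  2  2  2  3  4  4
 G  0  1  1  1  1  2  2  2  3  4  4
 C  0  1  1  1  1  2  2  2  3  4  4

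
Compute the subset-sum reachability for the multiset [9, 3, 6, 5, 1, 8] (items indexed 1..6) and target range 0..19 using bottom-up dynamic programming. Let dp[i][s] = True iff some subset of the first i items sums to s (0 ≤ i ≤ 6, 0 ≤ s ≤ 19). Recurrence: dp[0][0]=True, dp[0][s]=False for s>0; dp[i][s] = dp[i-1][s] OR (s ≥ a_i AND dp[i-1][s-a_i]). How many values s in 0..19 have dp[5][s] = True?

i\s   0   1   2   3   4   5   6   7   8   9  10  11  12  13  14  15  16  17  18  19
  0   T   F   F   F   F   F   F   F   F   F   F   F   F   F   F   F   F   F   F   F
  1   T   F   F   F   F   F   F   F   F   T   F   F   F   F   F   F   F   F   F   F
  2   T   F   F   T   F   F   F   F   F   T   F   F   T   F   F   F   F   F   F   F
  3   T   F   F   T   F   F   T   F   F   T   F   F   T   F   F   T   F   F   T   F
  4   T   F   F   T   F   T   T   F   T   T   F   T   T   F   T   T   F   T   T   F
  5   T   T   F   T   T   T   T   T   T   T   T   T   T   T   T   T   T   T   T   T
  6   T   T   F   T   T   T   T   T   T   T   T   T   T   T   T   T   T   T   T   T

19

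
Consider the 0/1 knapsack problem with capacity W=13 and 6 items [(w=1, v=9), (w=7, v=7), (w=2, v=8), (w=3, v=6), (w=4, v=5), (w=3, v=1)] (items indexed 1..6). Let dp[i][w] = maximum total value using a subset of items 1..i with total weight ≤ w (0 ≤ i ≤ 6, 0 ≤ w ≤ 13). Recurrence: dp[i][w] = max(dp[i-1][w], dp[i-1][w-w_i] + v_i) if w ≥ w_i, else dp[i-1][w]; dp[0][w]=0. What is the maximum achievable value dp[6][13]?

30

i\w   0   1   2   3   4   5   6   7   8   9  10  11  12  13
  0   0   0   0   0   0   0   0   0   0   0   0   0   0   0
  1   0   9   9   9   9   9   9   9   9   9   9   9   9   9
  2   0   9   9   9   9   9   9   9  16  16  16  16  16  16
  3   0   9   9  17  17  17  17  17  17  17  24  24  24  24
  4   0   9   9  17  17  17  23  23  23  23  24  24  24  30
  5   0   9   9  17  17  17  23  23  23  23  28  28  28  30
  6   0   9   9  17  17  17  23  23  23  24  28  28  28  30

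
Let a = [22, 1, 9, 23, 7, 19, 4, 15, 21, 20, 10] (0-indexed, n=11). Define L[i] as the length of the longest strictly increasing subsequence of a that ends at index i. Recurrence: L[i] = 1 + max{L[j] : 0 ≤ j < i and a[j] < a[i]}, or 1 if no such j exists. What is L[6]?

   i    0    1    2    3    4    5    6    7    8    9   10
a[i]   22    1    9   23    7   19    4   15   21   20   10
L[i]    1    1    2    3    2    3    2    3    4    4    3

2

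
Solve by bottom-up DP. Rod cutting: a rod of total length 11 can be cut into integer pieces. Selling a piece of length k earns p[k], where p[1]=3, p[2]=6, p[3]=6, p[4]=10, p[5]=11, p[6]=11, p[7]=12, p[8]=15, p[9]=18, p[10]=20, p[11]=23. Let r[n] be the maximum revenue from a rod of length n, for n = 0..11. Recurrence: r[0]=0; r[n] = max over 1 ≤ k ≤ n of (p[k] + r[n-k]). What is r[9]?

   n    0    1    2    3    4    5    6    7    8    9   10   11
r[n]    0    3    6    9   12   15   18   21   24   27   30   33

27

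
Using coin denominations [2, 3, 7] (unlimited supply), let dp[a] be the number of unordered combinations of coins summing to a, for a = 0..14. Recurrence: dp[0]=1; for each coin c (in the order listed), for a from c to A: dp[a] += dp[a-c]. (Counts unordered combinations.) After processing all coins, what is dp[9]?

3

after  coin     0     1     2     3     4     5     6     7     8     9    10    11    12    13    14
          2     1     0     1     0     1     0     1     0     1     0     1     0     1     0     1
          3     1     0     1     1     1     1     2     1     2     2     2     2     3     2     3
          7     1     0     1     1     1     1     2     2     2     3     3     3     4     4     5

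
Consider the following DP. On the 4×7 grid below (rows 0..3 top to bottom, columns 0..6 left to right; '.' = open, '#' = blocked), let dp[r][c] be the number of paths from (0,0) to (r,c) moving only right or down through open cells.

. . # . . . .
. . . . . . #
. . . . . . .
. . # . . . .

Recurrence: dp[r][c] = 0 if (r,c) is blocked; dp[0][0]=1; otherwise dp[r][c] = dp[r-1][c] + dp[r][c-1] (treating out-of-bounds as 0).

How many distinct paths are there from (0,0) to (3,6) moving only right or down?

r\c   0   1   2   3   4   5   6
  0   1   1   0   0   0   0   0
  1   1   2   2   2   2   2   0
  2   1   3   5   7   9  11  11
  3   1   4   0   7  16  27  38

38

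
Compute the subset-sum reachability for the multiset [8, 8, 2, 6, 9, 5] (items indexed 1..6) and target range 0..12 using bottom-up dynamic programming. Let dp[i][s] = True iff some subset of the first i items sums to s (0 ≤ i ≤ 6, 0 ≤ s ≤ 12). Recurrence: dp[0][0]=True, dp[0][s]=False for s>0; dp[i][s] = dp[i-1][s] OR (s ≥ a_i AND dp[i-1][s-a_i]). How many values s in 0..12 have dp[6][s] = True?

i\s   0   1   2   3   4   5   6   7   8   9  10  11  12
  0   T   F   F   F   F   F   F   F   F   F   F   F   F
  1   T   F   F   F   F   F   F   F   T   F   F   F   F
  2   T   F   F   F   F   F   F   F   T   F   F   F   F
  3   T   F   T   F   F   F   F   F   T   F   T   F   F
  4   T   F   T   F   F   F   T   F   T   F   T   F   F
  5   T   F   T   F   F   F   T   F   T   T   T   T   F
  6   T   F   T   F   F   T   T   T   T   T   T   T   F

9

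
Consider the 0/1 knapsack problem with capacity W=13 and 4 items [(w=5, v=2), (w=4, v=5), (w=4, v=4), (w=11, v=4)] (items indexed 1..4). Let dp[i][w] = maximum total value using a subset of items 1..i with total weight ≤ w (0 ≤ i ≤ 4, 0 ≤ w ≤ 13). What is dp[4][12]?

9

i\w   0   1   2   3   4   5   6   7   8   9  10  11  12  13
  0   0   0   0   0   0   0   0   0   0   0   0   0   0   0
  1   0   0   0   0   0   2   2   2   2   2   2   2   2   2
  2   0   0   0   0   5   5   5   5   5   7   7   7   7   7
  3   0   0   0   0   5   5   5   5   9   9   9   9   9  11
  4   0   0   0   0   5   5   5   5   9   9   9   9   9  11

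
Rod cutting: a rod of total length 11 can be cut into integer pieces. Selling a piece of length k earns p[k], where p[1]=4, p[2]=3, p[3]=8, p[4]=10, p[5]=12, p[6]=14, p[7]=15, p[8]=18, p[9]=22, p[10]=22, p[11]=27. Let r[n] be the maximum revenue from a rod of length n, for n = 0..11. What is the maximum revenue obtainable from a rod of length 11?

   n    0    1    2    3    4    5    6    7    8    9   10   11
r[n]    0    4    8   12   16   20   24   28   32   36   40   44

44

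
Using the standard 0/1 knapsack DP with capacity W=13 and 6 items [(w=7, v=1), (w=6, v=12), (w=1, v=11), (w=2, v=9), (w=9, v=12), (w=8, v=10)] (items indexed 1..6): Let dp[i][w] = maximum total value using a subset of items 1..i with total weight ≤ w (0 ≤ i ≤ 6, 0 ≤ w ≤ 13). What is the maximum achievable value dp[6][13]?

i\w   0   1   2   3   4   5   6   7   8   9  10  11  12  13
  0   0   0   0   0   0   0   0   0   0   0   0   0   0   0
  1   0   0   0   0   0   0   0   1   1   1   1   1   1   1
  2   0   0   0   0   0   0  12  12  12  12  12  12  12  13
  3   0  11  11  11  11  11  12  23  23  23  23  23  23  23
  4   0  11  11  20  20  20  20  23  23  32  32  32  32  32
  5   0  11  11  20  20  20  20  23  23  32  32  32  32  32
  6   0  11  11  20  20  20  20  23  23  32  32  32  32  32

32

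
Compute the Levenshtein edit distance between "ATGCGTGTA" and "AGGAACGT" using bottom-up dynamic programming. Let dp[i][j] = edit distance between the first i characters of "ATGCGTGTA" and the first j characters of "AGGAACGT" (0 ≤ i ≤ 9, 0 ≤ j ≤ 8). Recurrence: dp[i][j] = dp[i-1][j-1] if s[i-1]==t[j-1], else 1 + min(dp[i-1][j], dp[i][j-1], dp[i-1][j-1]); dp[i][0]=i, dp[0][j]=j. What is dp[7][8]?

   ''  A  G  G  A  A  C  G  T
''  0  1  2  3  4  5  6  7  8
 A  1  0  1  2  3  4  5  6  7
 T  2  1  1  2  3  4  5  6  6
 G  3  2  1  1  2  3  4  5  6
 C  4  3  2  2  2  3  3  4  5
 G  5  4  3  2  3  3  4  3  4
 T  6  5  4  3  3  4  4  4  3
 G  7  6  5  4  4  4  5  4  4
 T  8  7  6  5  5  5  5  5  4
 A  9  8  7  6  5  5  6  6  5

4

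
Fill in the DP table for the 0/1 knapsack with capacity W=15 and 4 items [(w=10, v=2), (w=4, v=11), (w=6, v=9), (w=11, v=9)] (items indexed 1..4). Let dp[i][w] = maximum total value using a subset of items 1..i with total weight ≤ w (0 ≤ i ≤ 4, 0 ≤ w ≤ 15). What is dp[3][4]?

11

i\w   0   1   2   3   4   5   6   7   8   9  10  11  12  13  14  15
  0   0   0   0   0   0   0   0   0   0   0   0   0   0   0   0   0
  1   0   0   0   0   0   0   0   0   0   0   2   2   2   2   2   2
  2   0   0   0   0  11  11  11  11  11  11  11  11  11  11  13  13
  3   0   0   0   0  11  11  11  11  11  11  20  20  20  20  20  20
  4   0   0   0   0  11  11  11  11  11  11  20  20  20  20  20  20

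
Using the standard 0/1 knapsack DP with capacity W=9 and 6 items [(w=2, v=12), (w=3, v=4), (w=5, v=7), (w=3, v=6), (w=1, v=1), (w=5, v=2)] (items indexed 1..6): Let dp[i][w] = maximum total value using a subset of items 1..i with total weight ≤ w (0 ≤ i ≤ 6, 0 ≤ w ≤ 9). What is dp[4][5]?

i\w   0   1   2   3   4   5   6   7   8   9
  0   0   0   0   0   0   0   0   0   0   0
  1   0   0  12  12  12  12  12  12  12  12
  2   0   0  12  12  12  16  16  16  16  16
  3   0   0  12  12  12  16  16  19  19  19
  4   0   0  12  12  12  18  18  19  22  22
  5   0   1  12  13  13  18  19  19  22  23
  6   0   1  12  13  13  18  19  19  22  23

18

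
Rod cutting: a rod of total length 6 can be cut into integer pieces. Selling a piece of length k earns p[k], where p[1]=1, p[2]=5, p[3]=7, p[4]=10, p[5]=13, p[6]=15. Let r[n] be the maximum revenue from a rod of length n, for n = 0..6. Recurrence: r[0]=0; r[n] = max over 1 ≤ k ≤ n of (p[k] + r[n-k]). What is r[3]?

   n    0    1    2    3    4    5    6
r[n]    0    1    5    7   10   13   15

7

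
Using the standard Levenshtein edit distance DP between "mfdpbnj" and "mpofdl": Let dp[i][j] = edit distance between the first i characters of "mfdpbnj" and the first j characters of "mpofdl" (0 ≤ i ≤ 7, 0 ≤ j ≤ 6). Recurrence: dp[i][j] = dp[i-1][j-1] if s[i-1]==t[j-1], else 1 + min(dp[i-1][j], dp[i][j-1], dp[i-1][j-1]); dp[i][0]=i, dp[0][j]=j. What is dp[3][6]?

   ''  m  p  o  f  d  l
''  0  1  2  3  4  5  6
 m  1  0  1  2  3  4  5
 f  2  1  1  2  2  3  4
 d  3  2  2  2  3  2  3
 p  4  3  2  3  3  3  3
 b  5  4  3  3  4  4  4
 n  6  5  4  4  4  5  5
 j  7  6  5  5  5  5  6

3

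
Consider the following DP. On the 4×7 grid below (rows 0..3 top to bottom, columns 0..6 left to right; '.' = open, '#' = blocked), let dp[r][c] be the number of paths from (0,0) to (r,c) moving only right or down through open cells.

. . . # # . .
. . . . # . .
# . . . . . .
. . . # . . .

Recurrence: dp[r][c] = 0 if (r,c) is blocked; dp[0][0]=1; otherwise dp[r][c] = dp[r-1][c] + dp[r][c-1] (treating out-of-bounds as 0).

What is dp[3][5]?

r\c   0   1   2   3   4   5   6
  0   1   1   1   0   0   0   0
  1   1   2   3   3   0   0   0
  2   0   2   5   8   8   8   8
  3   0   2   7   0   8  16  24

16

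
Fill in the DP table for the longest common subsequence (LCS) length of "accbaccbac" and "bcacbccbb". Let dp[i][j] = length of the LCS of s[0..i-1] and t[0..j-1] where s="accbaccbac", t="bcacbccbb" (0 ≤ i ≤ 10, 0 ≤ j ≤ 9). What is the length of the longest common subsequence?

6

   ''  b  c  a  c  b  c  c  b  b
''  0  0  0  0  0  0  0  0  0  0
 a  0  0  0  1  1  1  1  1  1  1
 c  0  0  1  1  2  2  2  2  2  2
 c  0  0  1  1  2  2  3  3  3  3
 b  0  1  1  1  2  3  3  3  4  4
 a  0  1  1  2  2  3  3  3  4  4
 c  0  1  2  2  3  3  4  4  4  4
 c  0  1  2  2  3  3  4  5  5  5
 b  0  1  2  2  3  4  4  5  6  6
 a  0  1  2  3  3  4  4  5  6  6
 c  0  1  2  3  4  4  5  5  6  6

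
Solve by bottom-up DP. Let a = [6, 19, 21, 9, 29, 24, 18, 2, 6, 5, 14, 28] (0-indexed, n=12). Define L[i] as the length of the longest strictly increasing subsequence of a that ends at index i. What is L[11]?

   i    0    1    2    3    4    5    6    7    8    9   10   11
a[i]    6   19   21    9   29   24   18    2    6    5   14   28
L[i]    1    2    3    2    4    4    3    1    2    2    3    5

5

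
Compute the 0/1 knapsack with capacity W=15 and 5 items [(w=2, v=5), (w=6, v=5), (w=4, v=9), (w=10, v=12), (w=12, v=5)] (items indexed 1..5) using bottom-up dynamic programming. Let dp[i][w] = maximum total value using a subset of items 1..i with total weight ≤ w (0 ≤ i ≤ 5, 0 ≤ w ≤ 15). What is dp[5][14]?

i\w   0   1   2   3   4   5   6   7   8   9  10  11  12  13  14  15
  0   0   0   0   0   0   0   0   0   0   0   0   0   0   0   0   0
  1   0   0   5   5   5   5   5   5   5   5   5   5   5   5   5   5
  2   0   0   5   5   5   5   5   5  10  10  10  10  10  10  10  10
  3   0   0   5   5   9   9  14  14  14  14  14  14  19  19  19  19
  4   0   0   5   5   9   9  14  14  14  14  14  14  19  19  21  21
  5   0   0   5   5   9   9  14  14  14  14  14  14  19  19  21  21

21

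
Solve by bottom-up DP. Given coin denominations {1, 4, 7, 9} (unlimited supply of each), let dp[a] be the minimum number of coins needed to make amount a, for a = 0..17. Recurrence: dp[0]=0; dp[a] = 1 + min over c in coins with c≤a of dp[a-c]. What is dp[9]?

 a  0  1  2  3  4  5  6  7  8  9 10 11 12 13 14 15 16 17
dp  0  1  2  3  1  2  3  1  2  1  2  2  3  2  2  3  2  3

1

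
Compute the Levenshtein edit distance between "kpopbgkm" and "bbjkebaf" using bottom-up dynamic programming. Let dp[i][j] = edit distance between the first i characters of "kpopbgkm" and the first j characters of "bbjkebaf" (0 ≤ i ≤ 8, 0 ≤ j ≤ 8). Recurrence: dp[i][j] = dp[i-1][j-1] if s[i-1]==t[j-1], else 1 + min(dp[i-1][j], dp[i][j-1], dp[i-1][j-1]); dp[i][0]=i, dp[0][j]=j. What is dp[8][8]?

   ''  b  b  j  k  e  b  a  f
''  0  1  2  3  4  5  6  7  8
 k  1  1  2  3  3  4  5  6  7
 p  2  2  2  3  4  4  5  6  7
 o  3  3  3  3  4  5  5  6  7
 p  4  4  4  4  4  5  6  6  7
 b  5  4  4  5  5  5  5  6  7
 g  6  5  5  5  6  6  6  6  7
 k  7  6  6  6  5  6  7  7  7
 m  8  7  7  7  6  6  7  8  8

8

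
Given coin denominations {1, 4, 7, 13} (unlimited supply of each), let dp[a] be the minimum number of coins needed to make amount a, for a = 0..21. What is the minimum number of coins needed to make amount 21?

 a  0  1  2  3  4  5  6  7  8  9 10 11 12 13 14 15 16 17 18 19 20 21
dp  0  1  2  3  1  2  3  1  2  3  4  2  3  1  2  3  4  2  3  4  2  3

3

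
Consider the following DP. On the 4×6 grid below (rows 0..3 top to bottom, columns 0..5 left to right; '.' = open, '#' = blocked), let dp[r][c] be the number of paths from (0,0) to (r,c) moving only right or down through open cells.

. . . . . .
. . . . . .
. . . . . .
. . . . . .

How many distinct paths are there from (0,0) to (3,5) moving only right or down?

56

r\c   0   1   2   3   4   5
  0   1   1   1   1   1   1
  1   1   2   3   4   5   6
  2   1   3   6  10  15  21
  3   1   4  10  20  35  56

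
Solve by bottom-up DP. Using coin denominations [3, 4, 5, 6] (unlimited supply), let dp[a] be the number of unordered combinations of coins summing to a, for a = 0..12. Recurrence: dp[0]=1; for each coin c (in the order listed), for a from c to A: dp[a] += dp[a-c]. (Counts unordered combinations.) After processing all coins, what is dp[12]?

after  coin     0     1     2     3     4     5     6     7     8     9    10    11    12
          3     1     0     0     1     0     0     1     0     0     1     0     0     1
          4     1     0     0     1     1     0     1     1     1     1     1     1     2
          5     1     0     0     1     1     1     1     1     2     2     2     2     3
          6     1     0     0     1     1     1     2     1     2     3     3     3     5

5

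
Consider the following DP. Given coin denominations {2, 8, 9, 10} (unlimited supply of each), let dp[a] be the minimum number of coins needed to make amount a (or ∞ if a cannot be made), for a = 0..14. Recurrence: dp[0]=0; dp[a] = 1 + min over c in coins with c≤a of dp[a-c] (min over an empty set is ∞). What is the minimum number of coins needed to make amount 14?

3

 a  0  1  2  3  4  5  6  7  8  9 10 11 12 13 14
dp  0  -  1  -  2  -  3  -  1  1  1  2  2  3  3
(- denotes ∞ / unreachable)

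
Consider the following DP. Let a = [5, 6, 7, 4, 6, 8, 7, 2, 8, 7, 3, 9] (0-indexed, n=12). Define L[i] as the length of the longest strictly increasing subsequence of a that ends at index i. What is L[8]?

   i    0    1    2    3    4    5    6    7    8    9   10   11
a[i]    5    6    7    4    6    8    7    2    8    7    3    9
L[i]    1    2    3    1    2    4    3    1    4    3    2    5

4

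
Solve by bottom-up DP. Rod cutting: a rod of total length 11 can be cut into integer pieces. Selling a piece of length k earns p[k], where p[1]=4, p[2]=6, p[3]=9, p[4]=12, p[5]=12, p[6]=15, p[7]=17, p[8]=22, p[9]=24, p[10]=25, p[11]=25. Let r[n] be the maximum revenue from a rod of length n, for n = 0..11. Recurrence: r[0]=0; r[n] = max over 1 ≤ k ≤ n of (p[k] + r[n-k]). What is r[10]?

   n    0    1    2    3    4    5    6    7    8    9   10   11
r[n]    0    4    8   12   16   20   24   28   32   36   40   44

40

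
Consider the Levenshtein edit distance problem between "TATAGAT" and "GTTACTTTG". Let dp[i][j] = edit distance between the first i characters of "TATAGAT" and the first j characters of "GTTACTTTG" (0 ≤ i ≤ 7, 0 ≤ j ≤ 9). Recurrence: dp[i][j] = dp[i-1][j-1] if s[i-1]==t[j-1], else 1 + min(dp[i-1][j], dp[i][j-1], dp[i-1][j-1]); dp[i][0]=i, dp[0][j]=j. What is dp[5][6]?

4

   ''  G  T  T  A  C  T  T  T  G
''  0  1  2  3  4  5  6  7  8  9
 T  1  1  1  2  3  4  5  6  7  8
 A  2  2  2  2  2  3  4  5  6  7
 T  3  3  2  2  3  3  3  4  5  6
 A  4  4  3  3  2  3  4  4  5  6
 G  5  4  4  4  3  3  4  5  5  5
 A  6  5  5  5  4  4  4  5  6  6
 T  7  6  5  5  5  5  4  4  5  6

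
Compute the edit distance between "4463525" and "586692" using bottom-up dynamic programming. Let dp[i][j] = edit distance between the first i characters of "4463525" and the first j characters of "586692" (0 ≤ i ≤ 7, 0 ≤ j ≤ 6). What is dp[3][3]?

2

   ''  5  8  6  6  9  2
''  0  1  2  3  4  5  6
 4  1  1  2  3  4  5  6
 4  2  2  2  3  4  5  6
 6  3  3  3  2  3  4  5
 3  4  4  4  3  3  4  5
 5  5  4  5  4  4  4  5
 2  6  5  5  5  5  5  4
 5  7  6  6  6  6  6  5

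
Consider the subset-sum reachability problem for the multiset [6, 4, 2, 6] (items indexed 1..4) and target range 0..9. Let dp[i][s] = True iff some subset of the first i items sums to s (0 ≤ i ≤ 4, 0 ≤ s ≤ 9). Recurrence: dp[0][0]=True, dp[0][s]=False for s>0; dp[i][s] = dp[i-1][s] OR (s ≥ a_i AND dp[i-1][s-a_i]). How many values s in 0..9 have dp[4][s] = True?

5

i\s   0   1   2   3   4   5   6   7   8   9
  0   T   F   F   F   F   F   F   F   F   F
  1   T   F   F   F   F   F   T   F   F   F
  2   T   F   F   F   T   F   T   F   F   F
  3   T   F   T   F   T   F   T   F   T   F
  4   T   F   T   F   T   F   T   F   T   F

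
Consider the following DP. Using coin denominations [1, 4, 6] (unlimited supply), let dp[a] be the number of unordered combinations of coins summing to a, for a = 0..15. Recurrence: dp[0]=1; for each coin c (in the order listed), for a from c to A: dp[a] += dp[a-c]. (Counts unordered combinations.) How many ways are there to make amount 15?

after  coin     0     1     2     3     4     5     6     7     8     9    10    11    12    13    14    15
          1     1     1     1     1     1     1     1     1     1     1     1     1     1     1     1     1
          4     1     1     1     1     2     2     2     2     3     3     3     3     4     4     4     4
          6     1     1     1     1     2     2     3     3     4     4     5     5     7     7     8     8

8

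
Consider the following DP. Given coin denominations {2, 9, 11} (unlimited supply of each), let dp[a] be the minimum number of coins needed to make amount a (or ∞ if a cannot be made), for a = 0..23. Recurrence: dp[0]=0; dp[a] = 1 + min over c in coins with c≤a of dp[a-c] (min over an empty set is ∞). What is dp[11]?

1

 a  0  1  2  3  4  5  6  7  8  9 10 11 12 13 14 15 16 17 18 19 20 21 22 23
dp  0  -  1  -  2  -  3  -  4  1  5  1  6  2  7  3  8  4  2  5  2  6  2  7
(- denotes ∞ / unreachable)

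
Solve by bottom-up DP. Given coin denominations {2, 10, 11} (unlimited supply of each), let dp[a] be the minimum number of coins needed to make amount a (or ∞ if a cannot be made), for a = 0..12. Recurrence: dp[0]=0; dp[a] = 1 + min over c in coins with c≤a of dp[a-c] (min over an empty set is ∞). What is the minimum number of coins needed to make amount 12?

 a  0  1  2  3  4  5  6  7  8  9 10 11 12
dp  0  -  1  -  2  -  3  -  4  -  1  1  2
(- denotes ∞ / unreachable)

2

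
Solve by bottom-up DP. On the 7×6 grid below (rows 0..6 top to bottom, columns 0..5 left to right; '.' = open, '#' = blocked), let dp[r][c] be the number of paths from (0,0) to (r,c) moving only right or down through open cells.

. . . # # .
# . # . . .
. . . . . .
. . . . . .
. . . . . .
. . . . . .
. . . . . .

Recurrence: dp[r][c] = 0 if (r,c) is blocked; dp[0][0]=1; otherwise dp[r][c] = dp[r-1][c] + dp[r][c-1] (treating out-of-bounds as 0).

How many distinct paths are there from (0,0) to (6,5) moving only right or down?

r\c   0   1   2   3   4   5
  0   1   1   1   0   0   0
  1   0   1   0   0   0   0
  2   0   1   1   1   1   1
  3   0   1   2   3   4   5
  4   0   1   3   6  10  15
  5   0   1   4  10  20  35
  6   0   1   5  15  35  70

70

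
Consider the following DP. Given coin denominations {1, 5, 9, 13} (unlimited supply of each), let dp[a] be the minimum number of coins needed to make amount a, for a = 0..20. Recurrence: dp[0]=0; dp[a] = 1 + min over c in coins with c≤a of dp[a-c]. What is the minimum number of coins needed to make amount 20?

 a  0  1  2  3  4  5  6  7  8  9 10 11 12 13 14 15 16 17 18 19 20
dp  0  1  2  3  4  1  2  3  4  1  2  3  4  1  2  3  4  5  2  3  4

4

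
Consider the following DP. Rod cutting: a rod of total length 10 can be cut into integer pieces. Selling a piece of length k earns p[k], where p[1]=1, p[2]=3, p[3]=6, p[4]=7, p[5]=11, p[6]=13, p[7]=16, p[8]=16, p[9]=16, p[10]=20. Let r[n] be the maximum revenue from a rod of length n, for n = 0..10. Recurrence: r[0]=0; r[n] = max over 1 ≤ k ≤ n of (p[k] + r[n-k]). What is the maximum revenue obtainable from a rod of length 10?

   n    0    1    2    3    4    5    6    7    8    9   10
r[n]    0    1    3    6    7   11   13   16   17   19   22

22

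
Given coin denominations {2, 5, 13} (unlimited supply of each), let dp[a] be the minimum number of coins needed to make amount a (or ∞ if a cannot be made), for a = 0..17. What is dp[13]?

 a  0  1  2  3  4  5  6  7  8  9 10 11 12 13 14 15 16 17
dp  0  -  1  -  2  1  3  2  4  3  2  4  3  1  4  2  5  3
(- denotes ∞ / unreachable)

1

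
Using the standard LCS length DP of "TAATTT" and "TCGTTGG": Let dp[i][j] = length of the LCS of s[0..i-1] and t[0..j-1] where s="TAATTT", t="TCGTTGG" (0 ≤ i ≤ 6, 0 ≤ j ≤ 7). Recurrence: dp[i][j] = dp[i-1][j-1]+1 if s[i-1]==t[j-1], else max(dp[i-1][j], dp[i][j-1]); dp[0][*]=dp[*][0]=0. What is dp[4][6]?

2

   ''  T  C  G  T  T  G  G
''  0  0  0  0  0  0  0  0
 T  0  1  1  1  1  1  1  1
 A  0  1  1  1  1  1  1  1
 A  0  1  1  1  1  1  1  1
 T  0  1  1  1  2  2  2  2
 T  0  1  1  1  2  3  3  3
 T  0  1  1  1  2  3  3  3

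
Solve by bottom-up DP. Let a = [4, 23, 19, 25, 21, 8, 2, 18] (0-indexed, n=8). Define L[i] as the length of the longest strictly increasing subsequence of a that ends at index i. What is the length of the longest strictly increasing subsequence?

3

   i    0    1    2    3    4    5    6    7
a[i]    4   23   19   25   21    8    2   18
L[i]    1    2    2    3    3    2    1    3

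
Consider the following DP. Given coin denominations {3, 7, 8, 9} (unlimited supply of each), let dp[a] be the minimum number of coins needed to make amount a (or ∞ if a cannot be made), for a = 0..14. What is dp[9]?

1

 a  0  1  2  3  4  5  6  7  8  9 10 11 12 13 14
dp  0  -  -  1  -  -  2  1  1  1  2  2  2  3  2
(- denotes ∞ / unreachable)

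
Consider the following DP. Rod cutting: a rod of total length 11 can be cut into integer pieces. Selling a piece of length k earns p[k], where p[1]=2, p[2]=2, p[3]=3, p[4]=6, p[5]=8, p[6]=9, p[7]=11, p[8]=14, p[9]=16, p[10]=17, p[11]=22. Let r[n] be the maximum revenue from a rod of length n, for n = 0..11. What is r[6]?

12

   n    0    1    2    3    4    5    6    7    8    9   10   11
r[n]    0    2    4    6    8   10   12   14   16   18   20   22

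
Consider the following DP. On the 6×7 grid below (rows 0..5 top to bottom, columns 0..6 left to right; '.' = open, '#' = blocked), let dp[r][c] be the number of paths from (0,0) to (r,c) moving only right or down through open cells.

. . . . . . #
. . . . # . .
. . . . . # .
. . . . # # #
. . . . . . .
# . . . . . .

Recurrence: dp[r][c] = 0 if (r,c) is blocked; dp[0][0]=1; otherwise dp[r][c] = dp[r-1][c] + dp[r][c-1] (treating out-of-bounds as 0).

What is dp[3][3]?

20

r\c   0   1   2   3   4   5   6
  0   1   1   1   1   1   1   0
  1   1   2   3   4   0   1   1
  2   1   3   6  10  10   0   1
  3   1   4  10  20   0   0   0
  4   1   5  15  35  35  35  35
  5   0   5  20  55  90 125 160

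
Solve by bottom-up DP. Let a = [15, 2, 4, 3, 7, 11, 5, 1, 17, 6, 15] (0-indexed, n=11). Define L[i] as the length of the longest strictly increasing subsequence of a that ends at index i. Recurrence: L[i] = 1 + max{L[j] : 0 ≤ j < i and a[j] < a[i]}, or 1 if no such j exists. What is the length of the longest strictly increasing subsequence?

5

   i    0    1    2    3    4    5    6    7    8    9   10
a[i]   15    2    4    3    7   11    5    1   17    6   15
L[i]    1    1    2    2    3    4    3    1    5    4    5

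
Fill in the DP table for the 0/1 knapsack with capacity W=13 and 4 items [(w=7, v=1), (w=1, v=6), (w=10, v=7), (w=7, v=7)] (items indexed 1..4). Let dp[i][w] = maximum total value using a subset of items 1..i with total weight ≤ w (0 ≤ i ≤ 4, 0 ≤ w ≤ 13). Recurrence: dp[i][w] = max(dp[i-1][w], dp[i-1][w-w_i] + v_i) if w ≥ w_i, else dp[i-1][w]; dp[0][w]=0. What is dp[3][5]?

6

i\w   0   1   2   3   4   5   6   7   8   9  10  11  12  13
  0   0   0   0   0   0   0   0   0   0   0   0   0   0   0
  1   0   0   0   0   0   0   0   1   1   1   1   1   1   1
  2   0   6   6   6   6   6   6   6   7   7   7   7   7   7
  3   0   6   6   6   6   6   6   6   7   7   7  13  13  13
  4   0   6   6   6   6   6   6   7  13  13  13  13  13  13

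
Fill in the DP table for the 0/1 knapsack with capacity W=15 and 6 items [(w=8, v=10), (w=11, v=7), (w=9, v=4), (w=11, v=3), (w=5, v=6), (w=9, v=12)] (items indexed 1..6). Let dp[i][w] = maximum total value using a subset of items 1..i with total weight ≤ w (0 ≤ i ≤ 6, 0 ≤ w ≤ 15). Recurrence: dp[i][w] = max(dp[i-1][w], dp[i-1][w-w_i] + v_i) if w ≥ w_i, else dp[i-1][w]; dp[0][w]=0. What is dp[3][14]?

10

i\w   0   1   2   3   4   5   6   7   8   9  10  11  12  13  14  15
  0   0   0   0   0   0   0   0   0   0   0   0   0   0   0   0   0
  1   0   0   0   0   0   0   0   0  10  10  10  10  10  10  10  10
  2   0   0   0   0   0   0   0   0  10  10  10  10  10  10  10  10
  3   0   0   0   0   0   0   0   0  10  10  10  10  10  10  10  10
  4   0   0   0   0   0   0   0   0  10  10  10  10  10  10  10  10
  5   0   0   0   0   0   6   6   6  10  10  10  10  10  16  16  16
  6   0   0   0   0   0   6   6   6  10  12  12  12  12  16  18  18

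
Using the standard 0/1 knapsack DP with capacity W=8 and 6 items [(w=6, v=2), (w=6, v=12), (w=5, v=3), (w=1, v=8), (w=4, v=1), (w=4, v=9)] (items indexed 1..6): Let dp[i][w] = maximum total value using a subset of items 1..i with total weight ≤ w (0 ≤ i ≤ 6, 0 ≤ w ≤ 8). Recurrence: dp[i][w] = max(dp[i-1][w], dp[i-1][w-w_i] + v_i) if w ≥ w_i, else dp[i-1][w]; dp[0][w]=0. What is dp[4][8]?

20

i\w   0   1   2   3   4   5   6   7   8
  0   0   0   0   0   0   0   0   0   0
  1   0   0   0   0   0   0   2   2   2
  2   0   0   0   0   0   0  12  12  12
  3   0   0   0   0   0   3  12  12  12
  4   0   8   8   8   8   8  12  20  20
  5   0   8   8   8   8   9  12  20  20
  6   0   8   8   8   9  17  17  20  20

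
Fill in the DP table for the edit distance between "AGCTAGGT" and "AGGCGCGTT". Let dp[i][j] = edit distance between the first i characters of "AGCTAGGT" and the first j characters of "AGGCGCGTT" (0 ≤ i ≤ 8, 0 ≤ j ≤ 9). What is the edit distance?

4

   ''  A  G  G  C  G  C  G  T  T
''  0  1  2  3  4  5  6  7  8  9
 A  1  0  1  2  3  4  5  6  7  8
 G  2  1  0  1  2  3  4  5  6  7
 C  3  2  1  1  1  2  3  4  5  6
 T  4  3  2  2  2  2  3  4  4  5
 A  5  4  3  3  3  3  3  4  5  5
 G  6  5  4  3  4  3  4  3  4  5
 G  7  6  5  4  4  4  4  4  4  5
 T  8  7  6  5  5  5  5  5  4  4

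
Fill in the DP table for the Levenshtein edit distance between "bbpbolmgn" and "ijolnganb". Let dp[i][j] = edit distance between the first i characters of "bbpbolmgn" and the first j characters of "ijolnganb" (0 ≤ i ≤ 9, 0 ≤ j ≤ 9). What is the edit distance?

   ''  i  j  o  l  n  g  a  n  b
''  0  1  2  3  4  5  6  7  8  9
 b  1  1  2  3  4  5  6  7  8  8
 b  2  2  2  3  4  5  6  7  8  8
 p  3  3  3  3  4  5  6  7  8  9
 b  4  4  4  4  4  5  6  7  8  8
 o  5  5  5  4  5  5  6  7  8  9
 l  6  6  6  5  4  5  6  7  8  9
 m  7  7  7  6  5  5  6  7  8  9
 g  8  8  8  7  6  6  5  6  7  8
 n  9  9  9  8  7  6  6  6  6  7

7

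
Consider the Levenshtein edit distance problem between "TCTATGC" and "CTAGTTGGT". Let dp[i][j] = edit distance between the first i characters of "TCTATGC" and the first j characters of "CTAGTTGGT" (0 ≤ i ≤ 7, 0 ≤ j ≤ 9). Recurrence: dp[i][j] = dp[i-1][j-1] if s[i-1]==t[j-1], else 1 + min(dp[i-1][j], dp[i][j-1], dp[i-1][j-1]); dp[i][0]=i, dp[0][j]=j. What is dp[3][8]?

   ''  C  T  A  G  T  T  G  G  T
''  0  1  2  3  4  5  6  7  8  9
 T  1  1  1  2  3  4  5  6  7  8
 C  2  1  2  2  3  4  5  6  7  8
 T  3  2  1  2  3  3  4  5  6  7
 A  4  3  2  1  2  3  4  5  6  7
 T  5  4  3  2  2  2  3  4  5  6
 G  6  5  4  3  2  3  3  3  4  5
 C  7  6  5  4  3  3  4  4  4  5

6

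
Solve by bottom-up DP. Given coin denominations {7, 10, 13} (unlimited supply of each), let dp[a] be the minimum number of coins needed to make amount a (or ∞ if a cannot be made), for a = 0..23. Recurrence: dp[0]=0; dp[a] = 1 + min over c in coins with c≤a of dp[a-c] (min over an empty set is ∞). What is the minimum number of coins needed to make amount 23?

 a  0  1  2  3  4  5  6  7  8  9 10 11 12 13 14 15 16 17 18 19 20 21 22 23
dp  0  -  -  -  -  -  -  1  -  -  1  -  -  1  2  -  -  2  -  -  2  3  -  2
(- denotes ∞ / unreachable)

2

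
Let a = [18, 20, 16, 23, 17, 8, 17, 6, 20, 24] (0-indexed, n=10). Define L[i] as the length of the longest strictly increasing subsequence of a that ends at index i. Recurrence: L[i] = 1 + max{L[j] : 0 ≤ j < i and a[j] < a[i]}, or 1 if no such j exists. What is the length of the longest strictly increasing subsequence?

   i    0    1    2    3    4    5    6    7    8    9
a[i]   18   20   16   23   17    8   17    6   20   24
L[i]    1    2    1    3    2    1    2    1    3    4

4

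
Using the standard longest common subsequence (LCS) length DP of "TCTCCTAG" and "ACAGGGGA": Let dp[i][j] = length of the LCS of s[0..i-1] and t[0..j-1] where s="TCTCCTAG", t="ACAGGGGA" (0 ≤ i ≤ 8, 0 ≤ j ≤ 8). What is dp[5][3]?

   ''  A  C  A  G  G  G  G  A
''  0  0  0  0  0  0  0  0  0
 T  0  0  0  0  0  0  0  0  0
 C  0  0  1  1  1  1  1  1  1
 T  0  0  1  1  1  1  1  1  1
 C  0  0  1  1  1  1  1  1  1
 C  0  0  1  1  1  1  1  1  1
 T  0  0  1  1  1  1  1  1  1
 A  0  1  1  2  2  2  2  2  2
 G  0  1  1  2  3  3  3  3  3

1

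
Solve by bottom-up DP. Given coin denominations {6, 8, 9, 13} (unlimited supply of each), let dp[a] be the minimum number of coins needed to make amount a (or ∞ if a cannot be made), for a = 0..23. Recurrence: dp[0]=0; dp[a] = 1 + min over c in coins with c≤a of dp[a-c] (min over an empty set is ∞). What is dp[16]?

2

 a  0  1  2  3  4  5  6  7  8  9 10 11 12 13 14 15 16 17 18 19 20 21 22 23
dp  0  -  -  -  -  -  1  -  1  1  -  -  2  1  2  2  2  2  2  2  3  2  2  3
(- denotes ∞ / unreachable)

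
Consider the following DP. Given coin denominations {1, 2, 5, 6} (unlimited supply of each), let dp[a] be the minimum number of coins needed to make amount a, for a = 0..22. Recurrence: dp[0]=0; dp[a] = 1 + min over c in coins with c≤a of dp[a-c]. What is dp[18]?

3

 a  0  1  2  3  4  5  6  7  8  9 10 11 12 13 14 15 16 17 18 19 20 21 22
dp  0  1  1  2  2  1  1  2  2  3  2  2  2  3  3  3  3  3  3  4  4  4  4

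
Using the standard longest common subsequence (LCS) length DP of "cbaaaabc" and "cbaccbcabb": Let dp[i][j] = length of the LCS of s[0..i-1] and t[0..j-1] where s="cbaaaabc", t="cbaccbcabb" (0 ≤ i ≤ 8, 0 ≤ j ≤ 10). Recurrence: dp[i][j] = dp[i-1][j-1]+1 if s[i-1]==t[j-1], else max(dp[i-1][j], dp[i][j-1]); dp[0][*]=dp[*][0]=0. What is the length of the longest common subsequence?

   ''  c  b  a  c  c  b  c  a  b  b
''  0  0  0  0  0  0  0  0  0  0  0
 c  0  1  1  1  1  1  1  1  1  1  1
 b  0  1  2  2  2  2  2  2  2  2  2
 a  0  1  2  3  3  3  3  3  3  3  3
 a  0  1  2  3  3  3  3  3  4  4  4
 a  0  1  2  3  3  3  3  3  4  4  4
 a  0  1  2  3  3  3  3  3  4  4  4
 b  0  1  2  3  3  3  4  4  4  5  5
 c  0  1  2  3  4  4  4  5  5  5  5

5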